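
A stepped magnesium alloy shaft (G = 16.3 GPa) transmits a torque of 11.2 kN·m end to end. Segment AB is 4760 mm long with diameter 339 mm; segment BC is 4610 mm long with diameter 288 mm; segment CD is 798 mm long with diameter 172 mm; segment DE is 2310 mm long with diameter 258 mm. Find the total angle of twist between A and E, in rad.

J_AB = π(0.339)⁴/32 = 1.30×10^-3 m⁴; J_BC = π(0.288)⁴/32 = 6.75×10^-4 m⁴; J_CD = π(0.172)⁴/32 = 8.59×10^-5 m⁴; J_DE = π(0.258)⁴/32 = 4.35×10^-4 m⁴.
θ = (T/G)·Σ L_i/J_i = (11200/16.3×10⁹)·(4.76/1.30×10^-3 + 4.61/6.75×10^-4 + 0.798/8.59×10^-5 + 2.31/4.35×10^-4) = 0.01724 rad.

0.0172 rad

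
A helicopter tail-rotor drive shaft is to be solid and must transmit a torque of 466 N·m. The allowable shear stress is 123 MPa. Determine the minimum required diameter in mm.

For a solid shaft τ_max = 16T/(πd³), so d = (16T/(π τ_allow))^(1/3) = (16·466.0/(π·1.23×10^8))^(1/3) = 0.02682 m.

26.8 mm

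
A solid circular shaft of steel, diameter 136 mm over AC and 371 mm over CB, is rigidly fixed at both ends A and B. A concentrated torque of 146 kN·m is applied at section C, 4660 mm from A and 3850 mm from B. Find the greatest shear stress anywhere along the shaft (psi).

Compatibility: T_A·a/J_AC = T_B·b/J_CB with T_A + T_B = T₀.
J_AC = 3.36×10^-5 m⁴, J_CB = 1.86×10^-3 m⁴, so T_A = T₀·(J_AC/a)/((J_AC/a)+(J_CB/b)) = 2146 N·m, T_B = 143900 N·m.
τ in each portion: τ_AC = 4.35×10^6 Pa, τ_CB = 1.43×10^7 Pa; maximum is in CB.
τ_max = T_CB·r/J = 143900·0.185/1.86×10^-3 = 1.435×10^7 Pa.

2080 psi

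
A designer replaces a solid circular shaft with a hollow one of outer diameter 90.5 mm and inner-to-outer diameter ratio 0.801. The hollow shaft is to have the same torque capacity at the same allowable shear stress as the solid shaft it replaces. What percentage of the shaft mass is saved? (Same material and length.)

49.0 %

Equal τ_max and T ⇒ the solid shaft needs d_s³ = d_o³(1−k⁴), so d_s = 90.5·(1−0.801⁴)^(1/3) = 75.83 mm.
Area ratio A_h/A_s = d_o²(1−k²)/d_s² = (1−k²)/(1−k⁴)^(2/3) = 0.5104.
Mass saving = 1 − 0.5104 = 49.0 %.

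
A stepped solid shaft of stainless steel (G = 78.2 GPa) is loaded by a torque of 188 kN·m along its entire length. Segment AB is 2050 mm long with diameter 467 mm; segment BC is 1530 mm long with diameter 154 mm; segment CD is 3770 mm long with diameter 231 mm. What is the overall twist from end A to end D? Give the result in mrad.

100 mrad

J_AB = π(0.467)⁴/32 = 4.67×10^-3 m⁴; J_BC = π(0.154)⁴/32 = 5.52×10^-5 m⁴; J_CD = π(0.231)⁴/32 = 2.80×10^-4 m⁴.
θ = (T/G)·Σ L_i/J_i = (188000/78.2×10⁹)·(2.05/4.67×10^-3 + 1.53/5.52×10^-5 + 3.77/2.80×10^-4) = 0.1001 rad.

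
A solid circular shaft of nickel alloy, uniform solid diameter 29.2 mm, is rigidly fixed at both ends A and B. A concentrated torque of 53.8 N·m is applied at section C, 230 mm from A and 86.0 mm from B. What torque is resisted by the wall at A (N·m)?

With uniform GJ and both ends fixed, compatibility θ_AC = θ_CB gives T_A·a = T_B·b, together with T_A + T_B = T₀.
T_A = T₀·b/(a+b) = 53.80·86.0/316.0 = 14.64 N·m; T_B = 39.16 N·m.

14.6 N·m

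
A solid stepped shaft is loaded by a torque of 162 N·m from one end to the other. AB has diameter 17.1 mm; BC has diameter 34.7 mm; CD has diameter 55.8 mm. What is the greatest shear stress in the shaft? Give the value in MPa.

165 MPa

Under the same torque, τ_max = 16T/(πd³) is largest where d is smallest — segment AB (d = 17.1 mm).
τ_max = 16·162.0/(π·(0.0171)³) = 1.650×10^8 Pa.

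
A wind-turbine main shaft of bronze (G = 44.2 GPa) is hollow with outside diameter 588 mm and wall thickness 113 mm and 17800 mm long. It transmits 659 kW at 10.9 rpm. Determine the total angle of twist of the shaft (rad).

0.0231 rad

ω = 2π·10.9/60 = 1.141 rad/s, so T = P/ω = 659×10³ / 1.141 = 577300 N·m.
J = π(d_o⁴ − d_i⁴)/32 = π(0.588⁴ − 0.362⁴)/32 = 0.01005 m⁴.
θ = T·L/(G·J) = 577300 × 17.8 / (44.2×10⁹ × 0.01005) = 0.02314 rad.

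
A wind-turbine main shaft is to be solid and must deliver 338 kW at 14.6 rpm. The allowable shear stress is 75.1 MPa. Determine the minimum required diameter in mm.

247 mm

ω = 2π·14.6/60 = 1.529 rad/s, so T = P/ω = 338×10³ / 1.529 = 221100 N·m.
For a solid shaft τ_max = 16T/(πd³), so d = (16T/(π τ_allow))^(1/3) = (16·221100/(π·7.51×10^7))^(1/3) = 0.2466 m.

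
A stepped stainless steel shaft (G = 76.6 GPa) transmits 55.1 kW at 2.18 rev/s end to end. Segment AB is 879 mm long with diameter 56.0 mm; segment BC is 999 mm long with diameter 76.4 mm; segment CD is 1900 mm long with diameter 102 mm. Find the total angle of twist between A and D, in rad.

0.0729 rad

ω = 2π·2.18 = 13.70 rad/s, so T = P/ω = 55.1×10³ / 13.70 = 4023 N·m.
J_AB = π(0.0560)⁴/32 = 9.65×10^-7 m⁴; J_BC = π(0.0764)⁴/32 = 3.34×10^-6 m⁴; J_CD = π(0.102)⁴/32 = 1.06×10^-5 m⁴.
θ = (T/G)·Σ L_i/J_i = (4023/76.6×10⁹)·(0.879/9.65×10^-7 + 0.999/3.34×10^-6 + 1.90/1.06×10^-5) = 0.07288 rad.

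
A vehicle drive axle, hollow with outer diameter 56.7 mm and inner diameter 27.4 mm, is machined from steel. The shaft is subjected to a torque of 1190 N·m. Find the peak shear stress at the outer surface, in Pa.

3.52e7 Pa

J = π(d_o⁴ − d_i⁴)/32 = π(0.0567⁴ − 0.0274⁴)/32 = 9.594×10^-7 m⁴.
τ_max = T·r/J = 1190 × 0.0284 / 9.594×10^-7 = 3.517×10^7 Pa.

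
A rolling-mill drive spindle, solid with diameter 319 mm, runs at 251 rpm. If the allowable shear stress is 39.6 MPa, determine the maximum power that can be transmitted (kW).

J = πd⁴/32 = π(0.319)⁴/32 = 1.017×10^-3 m⁴.
T_max = τ_allow·J/r = 3.96×10^7 × 1.017×10^-3 / 0.160 = 252400 N·m.
ω = 2π·251/60 = 26.28 rad/s, so P_max = T_max·ω = 6.634×10^6 W.

6630 kW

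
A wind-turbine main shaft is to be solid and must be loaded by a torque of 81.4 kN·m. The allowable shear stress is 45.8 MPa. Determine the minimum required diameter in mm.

For a solid shaft τ_max = 16T/(πd³), so d = (16T/(π τ_allow))^(1/3) = (16·81400/(π·4.58×10^7))^(1/3) = 0.2084 m.

208 mm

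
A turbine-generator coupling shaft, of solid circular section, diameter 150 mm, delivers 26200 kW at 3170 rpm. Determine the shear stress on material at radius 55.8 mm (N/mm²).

ω = 2π·3170/60 = 332.0 rad/s, so T = P/ω = 26200×10³ / 332.0 = 78920 N·m.
J = πd⁴/32 = π(0.150)⁴/32 = 4.970×10^-5 m⁴.
Shear stress varies linearly with radius: τ = T·r/J = 78920 × 0.0558 / 4.970×10^-5 = 8.861×10^7 Pa.

88.6 N/mm²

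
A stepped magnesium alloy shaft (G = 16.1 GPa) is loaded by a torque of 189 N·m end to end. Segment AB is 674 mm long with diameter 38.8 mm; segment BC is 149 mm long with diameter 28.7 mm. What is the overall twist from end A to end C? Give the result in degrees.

3.54°

J_AB = π(0.0388)⁴/32 = 2.22×10^-7 m⁴; J_BC = π(0.0287)⁴/32 = 6.66×10^-8 m⁴.
θ = (T/G)·Σ L_i/J_i = (189.0/16.1×10⁹)·(0.674/2.22×10^-7 + 0.149/6.66×10^-8) = 0.06182 rad.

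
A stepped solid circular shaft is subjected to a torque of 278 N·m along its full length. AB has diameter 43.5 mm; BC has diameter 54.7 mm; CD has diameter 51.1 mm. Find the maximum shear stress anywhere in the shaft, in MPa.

17.2 MPa

Under the same torque, τ_max = 16T/(πd³) is largest where d is smallest — segment AB (d = 43.5 mm).
τ_max = 16·278.0/(π·(0.0435)³) = 1.720×10^7 Pa.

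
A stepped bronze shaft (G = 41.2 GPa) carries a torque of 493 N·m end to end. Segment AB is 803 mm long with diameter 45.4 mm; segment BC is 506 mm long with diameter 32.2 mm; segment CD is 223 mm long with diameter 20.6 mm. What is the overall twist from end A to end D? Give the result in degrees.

13.3°

J_AB = π(0.0454)⁴/32 = 4.17×10^-7 m⁴; J_BC = π(0.0322)⁴/32 = 1.06×10^-7 m⁴; J_CD = π(0.0206)⁴/32 = 1.77×10^-8 m⁴.
θ = (T/G)·Σ L_i/J_i = (493.0/41.2×10⁹)·(0.803/4.17×10^-7 + 0.506/1.06×10^-7 + 0.223/1.77×10^-8) = 0.2313 rad.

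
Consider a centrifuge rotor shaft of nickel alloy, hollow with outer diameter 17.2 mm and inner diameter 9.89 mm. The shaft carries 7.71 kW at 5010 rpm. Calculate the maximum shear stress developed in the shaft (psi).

2400 psi

ω = 2π·5010/60 = 524.6 rad/s, so T = P/ω = 7.71×10³ / 524.6 = 14.70 N·m.
J = π(d_o⁴ − d_i⁴)/32 = π(0.0172⁴ − 0.00989⁴)/32 = 7.653×10^-9 m⁴.
τ_max = T·r/J = 14.70 × 0.00860 / 7.653×10^-9 = 1.651×10^7 Pa.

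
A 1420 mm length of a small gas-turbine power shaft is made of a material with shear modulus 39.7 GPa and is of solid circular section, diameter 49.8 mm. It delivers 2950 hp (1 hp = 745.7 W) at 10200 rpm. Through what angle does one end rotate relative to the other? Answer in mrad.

ω = 2π·10200/60 = 1068 rad/s, so T = P/ω = 2950×745.7 / 1068 = 2059 N·m.
J = πd⁴/32 = π(0.0498)⁴/32 = 6.038×10^-7 m⁴.
θ = T·L/(G·J) = 2059 × 1.42 / (39.7×10⁹ × 6.038×10^-7) = 0.1220 rad.

122 mrad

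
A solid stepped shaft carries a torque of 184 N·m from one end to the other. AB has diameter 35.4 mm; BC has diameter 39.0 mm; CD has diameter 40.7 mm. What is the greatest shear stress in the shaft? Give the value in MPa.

Under the same torque, τ_max = 16T/(πd³) is largest where d is smallest — segment AB (d = 35.4 mm).
τ_max = 16·184.0/(π·(0.0354)³) = 2.112×10^7 Pa.

21.1 MPa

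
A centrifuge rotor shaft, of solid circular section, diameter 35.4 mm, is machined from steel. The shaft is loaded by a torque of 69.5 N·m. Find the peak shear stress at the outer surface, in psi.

J = πd⁴/32 = π(0.0354)⁴/32 = 1.542×10^-7 m⁴.
τ_max = T·r/J = 69.50 × 0.0177 / 1.542×10^-7 = 7.979×10^6 Pa.

1160 psi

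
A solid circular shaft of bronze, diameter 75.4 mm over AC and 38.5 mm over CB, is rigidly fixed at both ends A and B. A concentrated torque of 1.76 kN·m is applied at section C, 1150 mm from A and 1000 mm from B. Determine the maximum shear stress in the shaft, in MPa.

19.4 MPa

Compatibility: T_A·a/J_AC = T_B·b/J_CB with T_A + T_B = T₀.
J_AC = 3.17×10^-6 m⁴, J_CB = 2.16×10^-7 m⁴, so T_A = T₀·(J_AC/a)/((J_AC/a)+(J_CB/b)) = 1632 N·m, T_B = 127.6 N·m.
τ in each portion: τ_AC = 1.94×10^7 Pa, τ_CB = 1.14×10^7 Pa; maximum is in AC.
τ_max = T_AC·r/J = 1632·0.0377/3.17×10^-6 = 1.939×10^7 Pa.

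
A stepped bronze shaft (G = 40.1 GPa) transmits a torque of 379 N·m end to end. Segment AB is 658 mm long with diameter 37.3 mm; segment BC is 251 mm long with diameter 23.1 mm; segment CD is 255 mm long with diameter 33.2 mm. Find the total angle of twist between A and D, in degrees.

7.90°

J_AB = π(0.0373)⁴/32 = 1.90×10^-7 m⁴; J_BC = π(0.0231)⁴/32 = 2.80×10^-8 m⁴; J_CD = π(0.0332)⁴/32 = 1.19×10^-7 m⁴.
θ = (T/G)·Σ L_i/J_i = (379.0/40.1×10⁹)·(0.658/1.90×10^-7 + 0.251/2.80×10^-8 + 0.255/1.19×10^-7) = 0.1378 rad.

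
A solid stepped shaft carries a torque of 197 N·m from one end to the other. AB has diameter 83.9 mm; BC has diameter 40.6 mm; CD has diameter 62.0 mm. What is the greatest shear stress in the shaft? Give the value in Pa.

1.50e7 Pa

Under the same torque, τ_max = 16T/(πd³) is largest where d is smallest — segment BC (d = 40.6 mm).
τ_max = 16·197.0/(π·(0.0406)³) = 1.499×10^7 Pa.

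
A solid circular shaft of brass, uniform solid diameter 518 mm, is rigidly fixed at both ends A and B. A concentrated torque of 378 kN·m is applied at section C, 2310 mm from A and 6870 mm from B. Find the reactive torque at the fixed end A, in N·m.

283000 N·m

With uniform GJ and both ends fixed, compatibility θ_AC = θ_CB gives T_A·a = T_B·b, together with T_A + T_B = T₀.
T_A = T₀·b/(a+b) = 378000·6870/9180 = 282900 N·m; T_B = 95120 N·m.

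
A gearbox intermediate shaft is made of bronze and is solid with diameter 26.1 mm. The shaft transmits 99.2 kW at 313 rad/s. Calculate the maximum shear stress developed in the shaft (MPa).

ω = 313 rad/s, so T = P/ω = 99.2×10³ / 313.0 = 316.9 N·m.
J = πd⁴/32 = π(0.0261)⁴/32 = 4.556×10^-8 m⁴.
τ_max = T·r/J = 316.9 × 0.0131 / 4.556×10^-8 = 9.079×10^7 Pa.

90.8 MPa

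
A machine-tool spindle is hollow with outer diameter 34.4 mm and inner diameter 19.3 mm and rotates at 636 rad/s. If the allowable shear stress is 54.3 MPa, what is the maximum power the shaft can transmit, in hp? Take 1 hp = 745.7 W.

333 hp

J = π(d_o⁴ − d_i⁴)/32 = π(0.0344⁴ − 0.0193⁴)/32 = 1.239×10^-7 m⁴.
T_max = τ_allow·J/r = 5.43×10^7 × 1.239×10^-7 / 0.0172 = 391.0 N·m.
ω = 636 rad/s, so P_max = T_max·ω = 2.487×10^5 W.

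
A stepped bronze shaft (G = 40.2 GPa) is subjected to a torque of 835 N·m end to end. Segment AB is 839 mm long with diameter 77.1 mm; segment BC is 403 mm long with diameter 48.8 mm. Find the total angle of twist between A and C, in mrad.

20.1 mrad

J_AB = π(0.0771)⁴/32 = 3.47×10^-6 m⁴; J_BC = π(0.0488)⁴/32 = 5.57×10^-7 m⁴.
θ = (T/G)·Σ L_i/J_i = (835.0/40.2×10⁹)·(0.839/3.47×10^-6 + 0.403/5.57×10^-7) = 0.02006 rad.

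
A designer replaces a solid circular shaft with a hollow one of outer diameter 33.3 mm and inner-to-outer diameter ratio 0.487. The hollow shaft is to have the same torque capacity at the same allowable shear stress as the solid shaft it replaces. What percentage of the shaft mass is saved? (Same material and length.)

Equal τ_max and T ⇒ the solid shaft needs d_s³ = d_o³(1−k⁴), so d_s = 33.3·(1−0.487⁴)^(1/3) = 32.66 mm.
Area ratio A_h/A_s = d_o²(1−k²)/d_s² = (1−k²)/(1−k⁴)^(2/3) = 0.7928.
Mass saving = 1 − 0.7928 = 20.7 %.

20.7 %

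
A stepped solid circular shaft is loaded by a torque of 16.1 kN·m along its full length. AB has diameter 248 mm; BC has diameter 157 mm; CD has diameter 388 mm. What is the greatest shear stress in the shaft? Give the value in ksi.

3.07 ksi

Under the same torque, τ_max = 16T/(πd³) is largest where d is smallest — segment BC (d = 157 mm).
τ_max = 16·16100/(π·(0.157)³) = 2.119×10^7 Pa.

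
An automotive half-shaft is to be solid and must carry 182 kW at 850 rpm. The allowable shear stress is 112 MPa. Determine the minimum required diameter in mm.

ω = 2π·850/60 = 89.01 rad/s, so T = P/ω = 182×10³ / 89.01 = 2045 N·m.
For a solid shaft τ_max = 16T/(πd³), so d = (16T/(π τ_allow))^(1/3) = (16·2045/(π·1.12×10^8))^(1/3) = 0.04530 m.

45.3 mm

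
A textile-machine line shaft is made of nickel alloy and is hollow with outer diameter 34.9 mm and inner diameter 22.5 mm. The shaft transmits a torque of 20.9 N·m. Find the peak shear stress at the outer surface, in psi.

439 psi

J = π(d_o⁴ − d_i⁴)/32 = π(0.0349⁴ − 0.0225⁴)/32 = 1.205×10^-7 m⁴.
τ_max = T·r/J = 20.90 × 0.0175 / 1.205×10^-7 = 3.027×10^6 Pa.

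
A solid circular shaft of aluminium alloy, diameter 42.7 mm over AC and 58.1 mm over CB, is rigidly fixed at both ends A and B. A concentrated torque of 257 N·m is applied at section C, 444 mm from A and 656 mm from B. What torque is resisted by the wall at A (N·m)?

Compatibility: T_A·a/J_AC = T_B·b/J_CB with T_A + T_B = T₀.
J_AC = 3.26×10^-7 m⁴, J_CB = 1.12×10^-6 m⁴, so T_A = T₀·(J_AC/a)/((J_AC/a)+(J_CB/b)) = 77.41 N·m, T_B = 179.6 N·m.

77.4 N·m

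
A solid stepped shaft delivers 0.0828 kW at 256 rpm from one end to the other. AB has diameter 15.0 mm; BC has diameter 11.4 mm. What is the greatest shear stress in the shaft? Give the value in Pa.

1.06e7 Pa

ω = 2π·256/60 = 26.81 rad/s, so T = P/ω = 0.0828×10³ / 26.81 = 3.089 N·m.
Under the same torque, τ_max = 16T/(πd³) is largest where d is smallest — segment BC (d = 11.4 mm).
τ_max = 16·3.089/(π·(0.0114)³) = 1.062×10^7 Pa.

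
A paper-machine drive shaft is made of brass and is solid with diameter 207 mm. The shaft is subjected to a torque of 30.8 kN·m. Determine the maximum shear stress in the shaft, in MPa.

17.7 MPa

J = πd⁴/32 = π(0.207)⁴/32 = 1.803×10^-4 m⁴.
τ_max = T·r/J = 30800 × 0.103 / 1.803×10^-4 = 1.769×10^7 Pa.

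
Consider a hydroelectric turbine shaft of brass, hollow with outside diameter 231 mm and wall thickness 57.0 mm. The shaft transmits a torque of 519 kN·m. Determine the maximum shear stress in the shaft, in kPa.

J = π(d_o⁴ − d_i⁴)/32 = π(0.231⁴ − 0.117⁴)/32 = 2.611×10^-4 m⁴.
τ_max = T·r/J = 519000 × 0.116 / 2.611×10^-4 = 2.295×10^8 Pa.

230000 kPa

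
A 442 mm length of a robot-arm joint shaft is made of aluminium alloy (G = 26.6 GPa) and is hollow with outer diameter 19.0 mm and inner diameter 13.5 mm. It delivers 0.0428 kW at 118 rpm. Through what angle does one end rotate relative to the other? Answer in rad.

0.00604 rad

ω = 2π·118/60 = 12.36 rad/s, so T = P/ω = 0.0428×10³ / 12.36 = 3.464 N·m.
J = π(d_o⁴ − d_i⁴)/32 = π(0.0190⁴ − 0.0135⁴)/32 = 9.533×10^-9 m⁴.
θ = T·L/(G·J) = 3.464 × 0.442 / (26.6×10⁹ × 9.533×10^-9) = 6.037×10^-3 rad.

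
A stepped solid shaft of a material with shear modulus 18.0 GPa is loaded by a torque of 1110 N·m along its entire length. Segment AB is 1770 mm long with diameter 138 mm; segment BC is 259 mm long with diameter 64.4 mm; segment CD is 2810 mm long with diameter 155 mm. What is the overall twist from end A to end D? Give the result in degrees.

0.893°

J_AB = π(0.138)⁴/32 = 3.56×10^-5 m⁴; J_BC = π(0.0644)⁴/32 = 1.69×10^-6 m⁴; J_CD = π(0.155)⁴/32 = 5.67×10^-5 m⁴.
θ = (T/G)·Σ L_i/J_i = (1110/18.0×10⁹)·(1.77/3.56×10^-5 + 0.259/1.69×10^-6 + 2.81/5.67×10^-5) = 0.01558 rad.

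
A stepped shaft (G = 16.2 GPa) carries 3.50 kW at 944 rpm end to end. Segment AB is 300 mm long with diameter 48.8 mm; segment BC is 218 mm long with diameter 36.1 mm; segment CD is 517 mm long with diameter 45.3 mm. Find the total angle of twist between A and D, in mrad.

6.77 mrad

ω = 2π·944/60 = 98.86 rad/s, so T = P/ω = 3.50×10³ / 98.86 = 35.41 N·m.
J_AB = π(0.0488)⁴/32 = 5.57×10^-7 m⁴; J_BC = π(0.0361)⁴/32 = 1.67×10^-7 m⁴; J_CD = π(0.0453)⁴/32 = 4.13×10^-7 m⁴.
θ = (T/G)·Σ L_i/J_i = (35.41/16.2×10⁹)·(0.300/5.57×10^-7 + 0.218/1.67×10^-7 + 0.517/4.13×10^-7) = 6.768×10^-3 rad.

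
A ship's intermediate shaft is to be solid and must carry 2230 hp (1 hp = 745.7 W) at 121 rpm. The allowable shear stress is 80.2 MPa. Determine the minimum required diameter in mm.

203 mm

ω = 2π·121/60 = 12.67 rad/s, so T = P/ω = 2230×745.7 / 12.67 = 131200 N·m.
For a solid shaft τ_max = 16T/(πd³), so d = (16T/(π τ_allow))^(1/3) = (16·131200/(π·8.02×10^7))^(1/3) = 0.2027 m.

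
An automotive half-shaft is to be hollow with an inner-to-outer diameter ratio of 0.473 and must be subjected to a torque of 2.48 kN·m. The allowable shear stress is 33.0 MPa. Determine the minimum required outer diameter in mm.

73.9 mm

For a hollow shaft with d_i/d_o = 0.473: τ_max = 16T/(π d_o³ (1−k⁴)), so d_o = [16T/(π τ_allow (1−k⁴))]^(1/3) = [16·2480/(π·3.30×10^7·0.9499)]^(1/3) = 0.07386 m.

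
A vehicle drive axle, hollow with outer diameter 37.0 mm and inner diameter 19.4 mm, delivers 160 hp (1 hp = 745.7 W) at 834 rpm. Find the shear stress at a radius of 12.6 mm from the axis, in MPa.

ω = 2π·834/60 = 87.34 rad/s, so T = P/ω = 160×745.7 / 87.34 = 1366 N·m.
J = π(d_o⁴ − d_i⁴)/32 = π(0.0370⁴ − 0.0194⁴)/32 = 1.701×10^-7 m⁴.
Shear stress varies linearly with radius: τ = T·r/J = 1366 × 0.0126 / 1.701×10^-7 = 1.012×10^8 Pa.

101 MPa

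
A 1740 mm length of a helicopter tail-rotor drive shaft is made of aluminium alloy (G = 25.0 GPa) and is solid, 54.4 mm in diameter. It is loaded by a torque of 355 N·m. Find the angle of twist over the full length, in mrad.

28.7 mrad

J = πd⁴/32 = π(0.0544)⁴/32 = 8.598×10^-7 m⁴.
θ = T·L/(G·J) = 355.0 × 1.74 / (25.0×10⁹ × 8.598×10^-7) = 0.02874 rad.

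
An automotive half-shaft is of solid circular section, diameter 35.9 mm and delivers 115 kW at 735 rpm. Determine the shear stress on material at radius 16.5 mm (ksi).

ω = 2π·735/60 = 76.97 rad/s, so T = P/ω = 115×10³ / 76.97 = 1494 N·m.
J = πd⁴/32 = π(0.0359)⁴/32 = 1.631×10^-7 m⁴.
Shear stress varies linearly with radius: τ = T·r/J = 1494 × 0.0165 / 1.631×10^-7 = 1.512×10^8 Pa.

21.9 ksi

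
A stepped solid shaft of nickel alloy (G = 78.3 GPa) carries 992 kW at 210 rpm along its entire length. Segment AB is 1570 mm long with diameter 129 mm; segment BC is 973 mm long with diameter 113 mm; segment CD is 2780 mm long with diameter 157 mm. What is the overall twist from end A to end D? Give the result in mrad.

95.1 mrad

ω = 2π·210/60 = 21.99 rad/s, so T = P/ω = 992×10³ / 21.99 = 45110 N·m.
J_AB = π(0.129)⁴/32 = 2.72×10^-5 m⁴; J_BC = π(0.113)⁴/32 = 1.60×10^-5 m⁴; J_CD = π(0.157)⁴/32 = 5.96×10^-5 m⁴.
θ = (T/G)·Σ L_i/J_i = (45110/78.3×10⁹)·(1.57/2.72×10^-5 + 0.973/1.60×10^-5 + 2.78/5.96×10^-5) = 0.09514 rad.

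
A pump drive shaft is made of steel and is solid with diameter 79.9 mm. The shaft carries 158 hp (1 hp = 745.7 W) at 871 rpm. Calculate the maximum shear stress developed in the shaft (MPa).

ω = 2π·871/60 = 91.21 rad/s, so T = P/ω = 158×745.7 / 91.21 = 1292 N·m.
J = πd⁴/32 = π(0.0799)⁴/32 = 4.001×10^-6 m⁴.
τ_max = T·r/J = 1292 × 0.0399 / 4.001×10^-6 = 1.290×10^7 Pa.

12.9 MPa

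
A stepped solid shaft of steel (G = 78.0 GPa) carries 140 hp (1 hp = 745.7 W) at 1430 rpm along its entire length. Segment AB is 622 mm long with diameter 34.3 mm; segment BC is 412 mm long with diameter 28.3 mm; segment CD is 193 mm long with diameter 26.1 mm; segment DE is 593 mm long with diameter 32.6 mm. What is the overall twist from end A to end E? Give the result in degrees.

10.6°

ω = 2π·1430/60 = 149.7 rad/s, so T = P/ω = 140×745.7 / 149.7 = 697.2 N·m.
J_AB = π(0.0343)⁴/32 = 1.36×10^-7 m⁴; J_BC = π(0.0283)⁴/32 = 6.30×10^-8 m⁴; J_CD = π(0.0261)⁴/32 = 4.56×10^-8 m⁴; J_DE = π(0.0326)⁴/32 = 1.11×10^-7 m⁴.
θ = (T/G)·Σ L_i/J_i = (697.2/78.0×10⁹)·(0.622/1.36×10^-7 + 0.412/6.30×10^-8 + 0.193/4.56×10^-8 + 0.593/1.11×10^-7) = 0.1851 rad.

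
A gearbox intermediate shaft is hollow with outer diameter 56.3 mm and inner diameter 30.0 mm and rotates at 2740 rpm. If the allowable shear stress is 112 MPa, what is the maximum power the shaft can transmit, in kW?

1040 kW

J = π(d_o⁴ − d_i⁴)/32 = π(0.0563⁴ − 0.0300⁴)/32 = 9.068×10^-7 m⁴.
T_max = τ_allow·J/r = 1.12×10^8 × 9.068×10^-7 / 0.0281 = 3608 N·m.
ω = 2π·2740/60 = 286.9 rad/s, so P_max = T_max·ω = 1.035×10^6 W.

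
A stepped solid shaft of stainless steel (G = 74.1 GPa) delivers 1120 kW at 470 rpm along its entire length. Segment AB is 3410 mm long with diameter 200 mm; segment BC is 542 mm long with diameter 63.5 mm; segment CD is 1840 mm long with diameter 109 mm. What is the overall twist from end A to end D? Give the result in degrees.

8.69°

ω = 2π·470/60 = 49.22 rad/s, so T = P/ω = 1120×10³ / 49.22 = 22760 N·m.
J_AB = π(0.200)⁴/32 = 1.57×10^-4 m⁴; J_BC = π(0.0635)⁴/32 = 1.60×10^-6 m⁴; J_CD = π(0.109)⁴/32 = 1.39×10^-5 m⁴.
θ = (T/G)·Σ L_i/J_i = (22760/74.1×10⁹)·(3.41/1.57×10^-4 + 0.542/1.60×10^-6 + 1.84/1.39×10^-5) = 0.1517 rad.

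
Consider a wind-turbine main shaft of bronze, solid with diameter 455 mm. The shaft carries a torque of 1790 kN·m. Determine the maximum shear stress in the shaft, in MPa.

J = πd⁴/32 = π(0.455)⁴/32 = 4.208×10^-3 m⁴.
τ_max = T·r/J = 1.790e6 × 0.228 / 4.208×10^-3 = 9.678×10^7 Pa.

96.8 MPa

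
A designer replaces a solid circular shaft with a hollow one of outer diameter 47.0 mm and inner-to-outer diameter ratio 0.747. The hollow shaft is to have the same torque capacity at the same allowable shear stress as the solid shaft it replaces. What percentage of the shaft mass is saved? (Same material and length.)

43.3 %

Equal τ_max and T ⇒ the solid shaft needs d_s³ = d_o³(1−k⁴), so d_s = 47.0·(1−0.747⁴)^(1/3) = 41.50 mm.
Area ratio A_h/A_s = d_o²(1−k²)/d_s² = (1−k²)/(1−k⁴)^(2/3) = 0.5668.
Mass saving = 1 − 0.5668 = 43.3 %.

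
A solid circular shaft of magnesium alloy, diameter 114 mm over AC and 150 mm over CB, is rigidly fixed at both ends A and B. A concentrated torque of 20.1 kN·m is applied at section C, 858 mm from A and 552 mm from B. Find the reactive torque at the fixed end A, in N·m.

3550 N·m

Compatibility: T_A·a/J_AC = T_B·b/J_CB with T_A + T_B = T₀.
J_AC = 1.66×10^-5 m⁴, J_CB = 4.97×10^-5 m⁴, so T_A = T₀·(J_AC/a)/((J_AC/a)+(J_CB/b)) = 3552 N·m, T_B = 16550 N·m.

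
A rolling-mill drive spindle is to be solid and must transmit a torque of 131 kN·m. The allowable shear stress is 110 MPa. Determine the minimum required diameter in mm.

182 mm

For a solid shaft τ_max = 16T/(πd³), so d = (16T/(π τ_allow))^(1/3) = (16·131000/(π·1.10×10^8))^(1/3) = 0.1824 m.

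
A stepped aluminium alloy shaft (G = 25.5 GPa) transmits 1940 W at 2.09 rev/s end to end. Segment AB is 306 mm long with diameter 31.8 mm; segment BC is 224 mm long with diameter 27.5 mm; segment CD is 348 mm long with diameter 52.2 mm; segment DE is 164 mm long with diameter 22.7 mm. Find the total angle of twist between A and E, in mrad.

80.0 mrad

ω = 2π·2.09 = 13.13 rad/s, so T = P/ω = 1940 / 13.13 = 147.7 N·m.
J_AB = π(0.0318)⁴/32 = 1.00×10^-7 m⁴; J_BC = π(0.0275)⁴/32 = 5.61×10^-8 m⁴; J_CD = π(0.0522)⁴/32 = 7.29×10^-7 m⁴; J_DE = π(0.0227)⁴/32 = 2.61×10^-8 m⁴.
θ = (T/G)·Σ L_i/J_i = (147.7/25.5×10⁹)·(0.306/1.00×10^-7 + 0.224/5.61×10^-8 + 0.348/7.29×10^-7 + 0.164/2.61×10^-8) = 0.07999 rad.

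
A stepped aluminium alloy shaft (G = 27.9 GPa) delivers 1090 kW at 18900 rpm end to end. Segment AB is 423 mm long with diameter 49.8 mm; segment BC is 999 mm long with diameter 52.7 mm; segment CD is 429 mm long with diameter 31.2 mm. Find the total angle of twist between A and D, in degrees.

ω = 2π·18900/60 = 1979 rad/s, so T = P/ω = 1090×10³ / 1979 = 550.7 N·m.
J_AB = π(0.0498)⁴/32 = 6.04×10^-7 m⁴; J_BC = π(0.0527)⁴/32 = 7.57×10^-7 m⁴; J_CD = π(0.0312)⁴/32 = 9.30×10^-8 m⁴.
θ = (T/G)·Σ L_i/J_i = (550.7/27.9×10⁹)·(0.423/6.04×10^-7 + 0.999/7.57×10^-7 + 0.429/9.30×10^-8) = 0.1309 rad.

7.50°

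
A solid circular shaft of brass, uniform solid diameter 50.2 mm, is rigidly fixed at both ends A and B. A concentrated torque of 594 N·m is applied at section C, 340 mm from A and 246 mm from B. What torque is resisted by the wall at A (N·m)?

With uniform GJ and both ends fixed, compatibility θ_AC = θ_CB gives T_A·a = T_B·b, together with T_A + T_B = T₀.
T_A = T₀·b/(a+b) = 594.0·246/586.0 = 249.4 N·m; T_B = 344.6 N·m.

249 N·m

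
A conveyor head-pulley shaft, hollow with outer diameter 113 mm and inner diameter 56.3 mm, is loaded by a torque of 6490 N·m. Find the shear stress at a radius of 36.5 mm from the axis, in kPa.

15800 kPa

J = π(d_o⁴ − d_i⁴)/32 = π(0.113⁴ − 0.0563⁴)/32 = 1.502×10^-5 m⁴.
Shear stress varies linearly with radius: τ = T·r/J = 6490 × 0.0365 / 1.502×10^-5 = 1.577×10^7 Pa.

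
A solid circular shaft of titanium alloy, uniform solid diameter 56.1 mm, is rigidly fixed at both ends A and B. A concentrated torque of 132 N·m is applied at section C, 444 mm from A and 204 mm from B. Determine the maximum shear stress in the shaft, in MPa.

With uniform GJ and both ends fixed, compatibility θ_AC = θ_CB gives T_A·a = T_B·b, together with T_A + T_B = T₀.
T_A = T₀·b/(a+b) = 132.0·204/648.0 = 41.56 N·m; T_B = 90.44 N·m.
τ in each portion: τ_AC = 1.20×10^6 Pa, τ_CB = 2.61×10^6 Pa; maximum is in CB.
τ_max = T_CB·r/J = 90.44·0.0281/9.72×10^-7 = 2.609×10^6 Pa.

2.61 MPa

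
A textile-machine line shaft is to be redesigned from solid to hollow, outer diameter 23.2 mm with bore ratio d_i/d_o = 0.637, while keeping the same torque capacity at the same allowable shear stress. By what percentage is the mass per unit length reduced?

33.0 %

Equal τ_max and T ⇒ the solid shaft needs d_s³ = d_o³(1−k⁴), so d_s = 23.2·(1−0.637⁴)^(1/3) = 21.85 mm.
Area ratio A_h/A_s = d_o²(1−k²)/d_s² = (1−k²)/(1−k⁴)^(2/3) = 0.6700.
Mass saving = 1 − 0.6700 = 33.0 %.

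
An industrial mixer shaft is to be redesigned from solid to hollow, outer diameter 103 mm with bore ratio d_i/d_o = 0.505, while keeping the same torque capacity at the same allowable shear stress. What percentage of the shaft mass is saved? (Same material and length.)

Equal τ_max and T ⇒ the solid shaft needs d_s³ = d_o³(1−k⁴), so d_s = 103·(1−0.505⁴)^(1/3) = 100.7 mm.
Area ratio A_h/A_s = d_o²(1−k²)/d_s² = (1−k²)/(1−k⁴)^(2/3) = 0.7791.
Mass saving = 1 − 0.7791 = 22.1 %.

22.1 %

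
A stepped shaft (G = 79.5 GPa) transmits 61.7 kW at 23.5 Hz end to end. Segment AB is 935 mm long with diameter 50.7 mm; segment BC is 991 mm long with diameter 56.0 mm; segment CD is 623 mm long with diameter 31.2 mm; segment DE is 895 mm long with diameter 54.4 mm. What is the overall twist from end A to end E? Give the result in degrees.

ω = 2π·23.5 = 147.7 rad/s, so T = P/ω = 61.7×10³ / 147.7 = 417.9 N·m.
J_AB = π(0.0507)⁴/32 = 6.49×10^-7 m⁴; J_BC = π(0.0560)⁴/32 = 9.65×10^-7 m⁴; J_CD = π(0.0312)⁴/32 = 9.30×10^-8 m⁴; J_DE = π(0.0544)⁴/32 = 8.60×10^-7 m⁴.
θ = (T/G)·Σ L_i/J_i = (417.9/79.5×10⁹)·(0.935/6.49×10^-7 + 0.991/9.65×10^-7 + 0.623/9.30×10^-8 + 0.895/8.60×10^-7) = 0.05364 rad.

3.07°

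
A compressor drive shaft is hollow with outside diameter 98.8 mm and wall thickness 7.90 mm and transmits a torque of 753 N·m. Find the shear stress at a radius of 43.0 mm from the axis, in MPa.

6.90 MPa

J = π(d_o⁴ − d_i⁴)/32 = π(0.0988⁴ − 0.0830⁴)/32 = 4.695×10^-6 m⁴.
Shear stress varies linearly with radius: τ = T·r/J = 753.0 × 0.0430 / 4.695×10^-6 = 6.896×10^6 Pa.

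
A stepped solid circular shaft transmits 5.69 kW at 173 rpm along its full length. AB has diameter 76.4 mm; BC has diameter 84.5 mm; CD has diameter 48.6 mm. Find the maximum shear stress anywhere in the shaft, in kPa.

ω = 2π·173/60 = 18.12 rad/s, so T = P/ω = 5.69×10³ / 18.12 = 314.1 N·m.
Under the same torque, τ_max = 16T/(πd³) is largest where d is smallest — segment CD (d = 48.6 mm).
τ_max = 16·314.1/(π·(0.0486)³) = 1.393×10^7 Pa.

13900 kPa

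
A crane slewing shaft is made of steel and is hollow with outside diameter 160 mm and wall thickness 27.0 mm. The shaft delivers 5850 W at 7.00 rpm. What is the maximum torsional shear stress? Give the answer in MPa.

12.3 MPa

ω = 2π·7.00/60 = 0.7330 rad/s, so T = P/ω = 5850 / 0.7330 = 7980 N·m.
J = π(d_o⁴ − d_i⁴)/32 = π(0.160⁴ − 0.106⁴)/32 = 5.195×10^-5 m⁴.
τ_max = T·r/J = 7980 × 0.0800 / 5.195×10^-5 = 1.229×10^7 Pa.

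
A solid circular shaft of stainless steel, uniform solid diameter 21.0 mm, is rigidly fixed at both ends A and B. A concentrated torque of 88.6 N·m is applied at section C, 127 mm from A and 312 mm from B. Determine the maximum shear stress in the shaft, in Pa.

3.46e7 Pa

With uniform GJ and both ends fixed, compatibility θ_AC = θ_CB gives T_A·a = T_B·b, together with T_A + T_B = T₀.
T_A = T₀·b/(a+b) = 88.60·312/439.0 = 62.97 N·m; T_B = 25.63 N·m.
τ in each portion: τ_AC = 3.46×10^7 Pa, τ_CB = 1.41×10^7 Pa; maximum is in AC.
τ_max = T_AC·r/J = 62.97·0.0105/1.91×10^-8 = 3.463×10^7 Pa.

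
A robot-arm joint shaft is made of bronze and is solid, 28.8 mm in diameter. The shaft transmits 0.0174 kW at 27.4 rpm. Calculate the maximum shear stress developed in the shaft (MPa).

ω = 2π·27.4/60 = 2.869 rad/s, so T = P/ω = 0.0174×10³ / 2.869 = 6.064 N·m.
J = πd⁴/32 = π(0.0288)⁴/32 = 6.754×10^-8 m⁴.
τ_max = T·r/J = 6.064 × 0.0144 / 6.754×10^-8 = 1.293×10^6 Pa.

1.29 MPa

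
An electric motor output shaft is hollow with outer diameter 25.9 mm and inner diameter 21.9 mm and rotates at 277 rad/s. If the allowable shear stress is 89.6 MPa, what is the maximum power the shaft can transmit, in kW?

J = π(d_o⁴ − d_i⁴)/32 = π(0.0259⁴ − 0.0219⁴)/32 = 2.159×10^-8 m⁴.
T_max = τ_allow·J/r = 8.96×10^7 × 2.159×10^-8 / 0.0129 = 149.4 N·m.
ω = 277 rad/s, so P_max = T_max·ω = 4.139×10^4 W.

41.4 kW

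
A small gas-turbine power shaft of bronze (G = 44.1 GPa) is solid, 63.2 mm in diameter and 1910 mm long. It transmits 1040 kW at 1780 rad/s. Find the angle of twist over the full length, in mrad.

16.2 mrad

ω = 1780 rad/s, so T = P/ω = 1040×10³ / 1780 = 584.3 N·m.
J = πd⁴/32 = π(0.0632)⁴/32 = 1.566×10^-6 m⁴.
θ = T·L/(G·J) = 584.3 × 1.91 / (44.1×10⁹ × 1.566×10^-6) = 0.01616 rad.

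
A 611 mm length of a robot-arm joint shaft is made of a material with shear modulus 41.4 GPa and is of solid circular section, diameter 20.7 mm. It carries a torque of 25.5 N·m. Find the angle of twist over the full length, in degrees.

1.20°

J = πd⁴/32 = π(0.0207)⁴/32 = 1.803×10^-8 m⁴.
θ = T·L/(G·J) = 25.50 × 0.611 / (41.4×10⁹ × 1.803×10^-8) = 0.02088 rad.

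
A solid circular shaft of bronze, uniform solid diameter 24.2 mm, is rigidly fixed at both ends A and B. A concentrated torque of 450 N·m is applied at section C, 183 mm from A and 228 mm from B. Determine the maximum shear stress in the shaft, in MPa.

89.7 MPa

With uniform GJ and both ends fixed, compatibility θ_AC = θ_CB gives T_A·a = T_B·b, together with T_A + T_B = T₀.
T_A = T₀·b/(a+b) = 450.0·228/411.0 = 249.6 N·m; T_B = 200.4 N·m.
τ in each portion: τ_AC = 8.97×10^7 Pa, τ_CB = 7.20×10^7 Pa; maximum is in AC.
τ_max = T_AC·r/J = 249.6·0.0121/3.37×10^-8 = 8.971×10^7 Pa.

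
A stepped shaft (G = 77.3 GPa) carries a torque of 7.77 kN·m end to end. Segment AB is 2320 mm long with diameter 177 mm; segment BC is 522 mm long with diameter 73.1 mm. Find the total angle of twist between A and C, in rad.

J_AB = π(0.177)⁴/32 = 9.64×10^-5 m⁴; J_BC = π(0.0731)⁴/32 = 2.80×10^-6 m⁴.
θ = (T/G)·Σ L_i/J_i = (7770/77.3×10⁹)·(2.32/9.64×10^-5 + 0.522/2.80×10^-6) = 0.02114 rad.

0.0211 rad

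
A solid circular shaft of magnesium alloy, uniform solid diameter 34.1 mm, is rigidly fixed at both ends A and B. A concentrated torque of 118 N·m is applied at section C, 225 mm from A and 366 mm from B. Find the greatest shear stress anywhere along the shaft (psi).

With uniform GJ and both ends fixed, compatibility θ_AC = θ_CB gives T_A·a = T_B·b, together with T_A + T_B = T₀.
T_A = T₀·b/(a+b) = 118.0·366/591.0 = 73.08 N·m; T_B = 44.92 N·m.
τ in each portion: τ_AC = 9.39×10^6 Pa, τ_CB = 5.77×10^6 Pa; maximum is in AC.
τ_max = T_AC·r/J = 73.08·0.0170/1.33×10^-7 = 9.386×10^6 Pa.

1360 psi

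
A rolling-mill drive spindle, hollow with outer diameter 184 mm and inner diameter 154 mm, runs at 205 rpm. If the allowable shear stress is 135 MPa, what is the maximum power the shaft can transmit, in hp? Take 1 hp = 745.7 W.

2420 hp

J = π(d_o⁴ − d_i⁴)/32 = π(0.184⁴ − 0.154⁴)/32 = 5.731×10^-5 m⁴.
T_max = τ_allow·J/r = 1.35×10^8 × 5.731×10^-5 / 0.0920 = 84100 N·m.
ω = 2π·205/60 = 21.47 rad/s, so P_max = T_max·ω = 1.805×10^6 W.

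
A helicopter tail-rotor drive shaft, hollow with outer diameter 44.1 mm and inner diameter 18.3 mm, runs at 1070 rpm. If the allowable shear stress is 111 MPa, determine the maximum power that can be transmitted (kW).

J = π(d_o⁴ − d_i⁴)/32 = π(0.0441⁴ − 0.0183⁴)/32 = 3.603×10^-7 m⁴.
T_max = τ_allow·J/r = 1.11×10^8 × 3.603×10^-7 / 0.0221 = 1814 N·m.
ω = 2π·1070/60 = 112.1 rad/s, so P_max = T_max·ω = 2.032×10^5 W.

203 kW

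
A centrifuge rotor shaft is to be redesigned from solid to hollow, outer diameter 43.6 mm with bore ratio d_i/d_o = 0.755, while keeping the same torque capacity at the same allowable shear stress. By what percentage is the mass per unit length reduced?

Equal τ_max and T ⇒ the solid shaft needs d_s³ = d_o³(1−k⁴), so d_s = 43.6·(1−0.755⁴)^(1/3) = 38.25 mm.
Area ratio A_h/A_s = d_o²(1−k²)/d_s² = (1−k²)/(1−k⁴)^(2/3) = 0.5587.
Mass saving = 1 − 0.5587 = 44.1 %.

44.1 %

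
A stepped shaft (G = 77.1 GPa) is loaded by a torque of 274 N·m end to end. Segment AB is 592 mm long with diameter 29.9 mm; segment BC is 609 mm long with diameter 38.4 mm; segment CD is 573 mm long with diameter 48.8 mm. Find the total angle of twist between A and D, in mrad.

40.6 mrad

J_AB = π(0.0299)⁴/32 = 7.85×10^-8 m⁴; J_BC = π(0.0384)⁴/32 = 2.13×10^-7 m⁴; J_CD = π(0.0488)⁴/32 = 5.57×10^-7 m⁴.
θ = (T/G)·Σ L_i/J_i = (274.0/77.1×10⁹)·(0.592/7.85×10^-8 + 0.609/2.13×10^-7 + 0.573/5.57×10^-7) = 0.04061 rad.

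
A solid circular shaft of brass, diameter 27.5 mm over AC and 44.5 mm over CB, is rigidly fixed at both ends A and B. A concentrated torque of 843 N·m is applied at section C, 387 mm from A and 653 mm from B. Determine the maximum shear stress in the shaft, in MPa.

Compatibility: T_A·a/J_AC = T_B·b/J_CB with T_A + T_B = T₀.
J_AC = 5.61×10^-8 m⁴, J_CB = 3.85×10^-7 m⁴, so T_A = T₀·(J_AC/a)/((J_AC/a)+(J_CB/b)) = 166.5 N·m, T_B = 676.5 N·m.
τ in each portion: τ_AC = 4.08×10^7 Pa, τ_CB = 3.91×10^7 Pa; maximum is in AC.
τ_max = T_AC·r/J = 166.5·0.0138/5.61×10^-8 = 4.077×10^7 Pa.

40.8 MPa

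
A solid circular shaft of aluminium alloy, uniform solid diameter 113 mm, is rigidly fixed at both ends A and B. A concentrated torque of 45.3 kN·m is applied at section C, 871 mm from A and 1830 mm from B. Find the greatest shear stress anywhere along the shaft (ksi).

15.7 ksi

With uniform GJ and both ends fixed, compatibility θ_AC = θ_CB gives T_A·a = T_B·b, together with T_A + T_B = T₀.
T_A = T₀·b/(a+b) = 45300·1830/2701 = 30690 N·m; T_B = 14610 N·m.
τ in each portion: τ_AC = 1.08×10^8 Pa, τ_CB = 5.16×10^7 Pa; maximum is in AC.
τ_max = T_AC·r/J = 30690·0.0565/1.60×10^-5 = 1.083×10^8 Pa.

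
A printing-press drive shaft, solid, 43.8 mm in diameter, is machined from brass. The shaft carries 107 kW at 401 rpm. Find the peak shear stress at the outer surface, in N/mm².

154 N/mm²

ω = 2π·401/60 = 41.99 rad/s, so T = P/ω = 107×10³ / 41.99 = 2548 N·m.
J = πd⁴/32 = π(0.0438)⁴/32 = 3.613×10^-7 m⁴.
τ_max = T·r/J = 2548 × 0.0219 / 3.613×10^-7 = 1.544×10^8 Pa.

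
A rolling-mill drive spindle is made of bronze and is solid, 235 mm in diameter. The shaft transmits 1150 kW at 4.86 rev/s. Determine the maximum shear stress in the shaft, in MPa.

14.8 MPa

ω = 2π·4.86 = 30.54 rad/s, so T = P/ω = 1150×10³ / 30.54 = 37660 N·m.
J = πd⁴/32 = π(0.235)⁴/32 = 2.994×10^-4 m⁴.
τ_max = T·r/J = 37660 × 0.117 / 2.994×10^-4 = 1.478×10^7 Pa.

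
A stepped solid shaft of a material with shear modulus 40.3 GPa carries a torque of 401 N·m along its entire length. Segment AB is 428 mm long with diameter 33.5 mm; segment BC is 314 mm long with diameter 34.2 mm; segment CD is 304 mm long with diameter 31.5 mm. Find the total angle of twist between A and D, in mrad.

J_AB = π(0.0335)⁴/32 = 1.24×10^-7 m⁴; J_BC = π(0.0342)⁴/32 = 1.34×10^-7 m⁴; J_CD = π(0.0315)⁴/32 = 9.67×10^-8 m⁴.
θ = (T/G)·Σ L_i/J_i = (401.0/40.3×10⁹)·(0.428/1.24×10^-7 + 0.314/1.34×10^-7 + 0.304/9.67×10^-8) = 0.08900 rad.

89.0 mrad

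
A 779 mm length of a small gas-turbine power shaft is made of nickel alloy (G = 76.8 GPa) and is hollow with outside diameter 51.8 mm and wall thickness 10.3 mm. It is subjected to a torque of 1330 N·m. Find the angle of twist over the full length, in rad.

J = π(d_o⁴ − d_i⁴)/32 = π(0.0518⁴ − 0.0312⁴)/32 = 6.138×10^-7 m⁴.
θ = T·L/(G·J) = 1330 × 0.779 / (76.8×10⁹ × 6.138×10^-7) = 0.02198 rad.

0.0220 rad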